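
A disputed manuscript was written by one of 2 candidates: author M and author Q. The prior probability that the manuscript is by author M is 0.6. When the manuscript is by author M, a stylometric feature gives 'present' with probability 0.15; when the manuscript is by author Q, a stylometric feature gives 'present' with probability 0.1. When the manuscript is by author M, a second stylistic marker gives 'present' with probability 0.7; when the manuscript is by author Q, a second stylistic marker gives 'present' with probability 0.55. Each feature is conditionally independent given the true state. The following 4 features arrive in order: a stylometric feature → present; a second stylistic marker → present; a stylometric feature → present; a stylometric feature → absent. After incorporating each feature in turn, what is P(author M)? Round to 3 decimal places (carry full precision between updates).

0.802

Apply Bayes' rule sequentially, carrying P(author M) forward.
After a stylometric feature='present': P(author M) = 0.15·0.6000 / (0.15·0.6000 + 0.1·0.4000) ≈ 0.6923
After a second stylistic marker='present': P(author M) = 0.7·0.6923 / (0.7·0.6923 + 0.55·0.3077) ≈ 0.7412
After a stylometric feature='present': P(author M) = 0.15·0.7412 / (0.15·0.7412 + 0.1·0.2588) ≈ 0.8112
After a stylometric feature='absent': P(author M) = 0.85·0.8112 / (0.85·0.8112 + 0.9·0.1888) ≈ 0.8022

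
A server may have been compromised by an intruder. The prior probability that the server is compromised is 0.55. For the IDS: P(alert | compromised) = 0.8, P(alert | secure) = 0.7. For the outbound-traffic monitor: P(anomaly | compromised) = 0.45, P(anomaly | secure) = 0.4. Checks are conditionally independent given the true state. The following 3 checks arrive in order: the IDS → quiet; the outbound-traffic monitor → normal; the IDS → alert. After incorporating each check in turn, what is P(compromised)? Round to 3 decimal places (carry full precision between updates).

0.461

After the IDS='quiet': P(compromised) = 0.2·0.5500 / (0.2·0.5500 + 0.3·0.4500) ≈ 0.4490
After the outbound-traffic monitor='normal': P(compromised) = 0.55·0.4490 / (0.55·0.4490 + 0.6·0.5510) ≈ 0.4276
After the IDS='alert': P(compromised) = 0.8·0.4276 / (0.8·0.4276 + 0.7·0.5724) ≈ 0.4605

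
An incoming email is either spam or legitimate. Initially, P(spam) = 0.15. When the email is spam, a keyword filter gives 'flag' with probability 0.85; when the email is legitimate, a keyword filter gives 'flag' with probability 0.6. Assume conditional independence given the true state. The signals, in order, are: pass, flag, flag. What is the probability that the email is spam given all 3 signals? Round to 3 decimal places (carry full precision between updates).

After 'pass': P(spam) = 0.15·0.1500 / (0.15·0.1500 + 0.4·0.8500) ≈ 0.0621
After 'flag': P(spam) = 0.85·0.0621 / (0.85·0.0621 + 0.6·0.9379) ≈ 0.0857
After 'flag': P(spam) = 0.85·0.0857 / (0.85·0.0857 + 0.6·0.9143) ≈ 0.1172

0.117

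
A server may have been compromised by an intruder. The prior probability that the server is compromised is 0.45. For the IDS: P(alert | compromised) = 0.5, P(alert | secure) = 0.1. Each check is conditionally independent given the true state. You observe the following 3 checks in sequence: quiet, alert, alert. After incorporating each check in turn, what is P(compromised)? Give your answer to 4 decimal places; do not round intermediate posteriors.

0.9191

Each posterior becomes the prior for the next update.
After 'quiet': P(compromised) = 0.5·0.4500 / (0.5·0.4500 + 0.9·0.5500) ≈ 0.3125
After 'alert': P(compromised) = 0.5·0.3125 / (0.5·0.3125 + 0.1·0.6875) ≈ 0.6944
After 'alert': P(compromised) = 0.5·0.6944 / (0.5·0.6944 + 0.1·0.3056) ≈ 0.9191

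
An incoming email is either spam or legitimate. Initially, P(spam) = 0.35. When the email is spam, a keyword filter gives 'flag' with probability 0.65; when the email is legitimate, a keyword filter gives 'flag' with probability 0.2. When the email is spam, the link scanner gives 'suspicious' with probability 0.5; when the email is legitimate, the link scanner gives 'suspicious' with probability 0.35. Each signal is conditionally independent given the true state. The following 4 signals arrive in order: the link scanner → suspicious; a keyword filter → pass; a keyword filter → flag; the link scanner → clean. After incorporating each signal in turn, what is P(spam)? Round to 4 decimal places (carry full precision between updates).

After the link scanner='suspicious': P(spam) = 0.5·0.3500 / (0.5·0.3500 + 0.35·0.6500) ≈ 0.4348
After a keyword filter='pass': P(spam) = 0.35·0.4348 / (0.35·0.4348 + 0.8·0.5652) ≈ 0.2518
After a keyword filter='flag': P(spam) = 0.65·0.2518 / (0.65·0.2518 + 0.2·0.7482) ≈ 0.5224
After the link scanner='clean': P(spam) = 0.5·0.5224 / (0.5·0.5224 + 0.65·0.4776) ≈ 0.4569

0.4569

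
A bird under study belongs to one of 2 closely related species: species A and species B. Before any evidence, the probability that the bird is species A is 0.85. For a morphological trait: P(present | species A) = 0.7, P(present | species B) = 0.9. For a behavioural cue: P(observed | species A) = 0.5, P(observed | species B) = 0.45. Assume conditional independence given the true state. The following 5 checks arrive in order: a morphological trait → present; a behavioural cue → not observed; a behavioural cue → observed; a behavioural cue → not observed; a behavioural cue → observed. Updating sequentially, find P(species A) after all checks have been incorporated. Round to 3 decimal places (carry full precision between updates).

0.818

After a morphological trait='present': P(species A) = 0.7·0.8500 / (0.7·0.8500 + 0.9·0.1500) ≈ 0.8151
After a behavioural cue='not observed': P(species A) = 0.5·0.8151 / (0.5·0.8151 + 0.55·0.1849) ≈ 0.8003
After a behavioural cue='observed': P(species A) = 0.5·0.8003 / (0.5·0.8003 + 0.45·0.1997) ≈ 0.8166
After a behavioural cue='not observed': P(species A) = 0.5·0.8166 / (0.5·0.8166 + 0.55·0.1834) ≈ 0.8019
After a behavioural cue='observed': P(species A) = 0.5·0.8019 / (0.5·0.8019 + 0.45·0.1981) ≈ 0.8181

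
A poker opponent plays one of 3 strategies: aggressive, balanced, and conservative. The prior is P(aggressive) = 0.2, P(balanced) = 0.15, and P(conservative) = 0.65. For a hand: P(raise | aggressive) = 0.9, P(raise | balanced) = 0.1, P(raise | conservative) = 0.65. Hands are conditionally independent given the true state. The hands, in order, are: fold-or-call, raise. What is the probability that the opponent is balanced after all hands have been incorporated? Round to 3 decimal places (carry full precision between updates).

Each posterior becomes the prior for the next update.
After 'fold-or-call': normaliser = 0.1·0.2000 + 0.9·0.1500 + 0.35·0.6500; P(aggressive) ≈ 0.0523, P(balanced) ≈ 0.3529, P(conservative) ≈ 0.5948
After 'raise': normaliser = 0.9·0.0523 + 0.1·0.3529 + 0.65·0.5948; P(aggressive) ≈ 0.1003, P(balanced) ≈ 0.0753, P(conservative) ≈ 0.8244

0.075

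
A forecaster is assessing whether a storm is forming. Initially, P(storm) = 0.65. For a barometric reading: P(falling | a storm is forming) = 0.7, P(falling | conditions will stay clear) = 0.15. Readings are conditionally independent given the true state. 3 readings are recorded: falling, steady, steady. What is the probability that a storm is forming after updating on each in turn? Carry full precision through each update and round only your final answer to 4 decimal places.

After 'falling': P(storm) = 0.7·0.6500 / (0.7·0.6500 + 0.15·0.3500) ≈ 0.8966
After 'steady': P(storm) = 0.3·0.8966 / (0.3·0.8966 + 0.85·0.1034) ≈ 0.7536
After 'steady': P(storm) = 0.3·0.7536 / (0.3·0.7536 + 0.85·0.2464) ≈ 0.5191

0.5191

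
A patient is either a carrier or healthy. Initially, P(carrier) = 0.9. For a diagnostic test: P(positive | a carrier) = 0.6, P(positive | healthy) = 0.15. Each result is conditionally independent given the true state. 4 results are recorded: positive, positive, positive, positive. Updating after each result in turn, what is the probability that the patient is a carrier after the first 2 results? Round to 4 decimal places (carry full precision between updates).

Each posterior becomes the prior for the next update.
After 'positive': P(carrier) = 0.6·0.9000 / (0.6·0.9000 + 0.15·0.1000) ≈ 0.9730
After 'positive': P(carrier) = 0.6·0.9730 / (0.6·0.9730 + 0.15·0.0270) ≈ 0.9931

0.9931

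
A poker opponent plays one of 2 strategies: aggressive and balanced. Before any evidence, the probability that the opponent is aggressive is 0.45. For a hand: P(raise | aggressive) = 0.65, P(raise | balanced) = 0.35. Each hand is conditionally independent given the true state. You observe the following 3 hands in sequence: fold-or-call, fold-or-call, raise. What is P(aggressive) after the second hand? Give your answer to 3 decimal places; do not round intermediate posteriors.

Apply Bayes' rule sequentially, carrying P(aggressive) forward.
After 'fold-or-call': P(aggressive) = 0.35·0.4500 / (0.35·0.4500 + 0.65·0.5500) ≈ 0.3058
After 'fold-or-call': P(aggressive) = 0.35·0.3058 / (0.35·0.3058 + 0.65·0.6942) ≈ 0.1917

0.192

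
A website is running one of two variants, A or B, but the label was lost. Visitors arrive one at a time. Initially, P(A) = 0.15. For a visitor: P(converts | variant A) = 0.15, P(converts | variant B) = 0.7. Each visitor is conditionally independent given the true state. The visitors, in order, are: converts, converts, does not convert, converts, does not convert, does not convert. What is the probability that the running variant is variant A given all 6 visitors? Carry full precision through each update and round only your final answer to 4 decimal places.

After 'converts': P(A) = 0.15·0.1500 / (0.15·0.1500 + 0.7·0.8500) ≈ 0.0364
After 'converts': P(A) = 0.15·0.0364 / (0.15·0.0364 + 0.7·0.9636) ≈ 0.0080
After 'does not convert': P(A) = 0.85·0.0080 / (0.85·0.0080 + 0.3·0.9920) ≈ 0.0224
After 'converts': P(A) = 0.15·0.0224 / (0.15·0.0224 + 0.7·0.9776) ≈ 0.0049
After 'does not convert': P(A) = 0.85·0.0049 / (0.85·0.0049 + 0.3·0.9951) ≈ 0.0137
After 'does not convert': P(A) = 0.85·0.0137 / (0.85·0.0137 + 0.3·0.9863) ≈ 0.0380

0.0380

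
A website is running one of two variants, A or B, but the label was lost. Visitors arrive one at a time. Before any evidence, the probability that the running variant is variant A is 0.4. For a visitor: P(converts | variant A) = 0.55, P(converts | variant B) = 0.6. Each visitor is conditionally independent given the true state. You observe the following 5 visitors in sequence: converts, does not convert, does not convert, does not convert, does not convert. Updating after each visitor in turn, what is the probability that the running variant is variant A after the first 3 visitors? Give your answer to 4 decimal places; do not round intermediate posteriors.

After 'converts': P(A) = 0.55·0.4000 / (0.55·0.4000 + 0.6·0.6000) ≈ 0.3793
After 'does not convert': P(A) = 0.45·0.3793 / (0.45·0.3793 + 0.4·0.6207) ≈ 0.4074
After 'does not convert': P(A) = 0.45·0.4074 / (0.45·0.4074 + 0.4·0.5926) ≈ 0.4361

0.4361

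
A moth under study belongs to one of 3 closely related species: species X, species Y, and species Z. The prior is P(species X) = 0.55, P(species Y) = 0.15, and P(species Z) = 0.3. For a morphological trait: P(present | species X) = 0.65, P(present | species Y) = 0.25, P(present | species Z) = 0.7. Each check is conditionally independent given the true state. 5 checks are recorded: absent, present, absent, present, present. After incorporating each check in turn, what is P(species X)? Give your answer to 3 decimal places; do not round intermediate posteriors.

0.636

Apply Bayes' rule sequentially, carrying P(species X) forward.
After 'absent': normaliser = 0.35·0.5500 + 0.75·0.1500 + 0.3·0.3000; P(species X) ≈ 0.4873, P(species Y) ≈ 0.2848, P(species Z) ≈ 0.2278
After 'present': normaliser = 0.65·0.4873 + 0.25·0.2848 + 0.7·0.2278; P(species X) ≈ 0.5786, P(species Y) ≈ 0.1301, P(species Z) ≈ 0.2913
After 'absent': normaliser = 0.35·0.5786 + 0.75·0.1301 + 0.3·0.2913; P(species X) ≈ 0.5227, P(species Y) ≈ 0.2518, P(species Z) ≈ 0.2256
After 'present': normaliser = 0.65·0.5227 + 0.25·0.2518 + 0.7·0.2256; P(species X) ≈ 0.6061, P(species Y) ≈ 0.1123, P(species Z) ≈ 0.2817
After 'present': normaliser = 0.65·0.6061 + 0.25·0.1123 + 0.7·0.2817; P(species X) ≈ 0.6362, P(species Y) ≈ 0.0453, P(species Z) ≈ 0.3184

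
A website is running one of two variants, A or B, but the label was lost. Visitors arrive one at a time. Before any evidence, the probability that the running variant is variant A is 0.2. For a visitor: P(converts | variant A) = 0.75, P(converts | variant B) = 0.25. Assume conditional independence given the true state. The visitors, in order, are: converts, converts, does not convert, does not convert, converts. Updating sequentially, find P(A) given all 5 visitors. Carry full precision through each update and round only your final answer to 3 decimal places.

0.429

Apply Bayes' rule sequentially, carrying P(A) forward.
After 'converts': P(A) = 0.75·0.2000 / (0.75·0.2000 + 0.25·0.8000) ≈ 0.4286
After 'converts': P(A) = 0.75·0.4286 / (0.75·0.4286 + 0.25·0.5714) ≈ 0.6923
After 'does not convert': P(A) = 0.25·0.6923 / (0.25·0.6923 + 0.75·0.3077) ≈ 0.4286
After 'does not convert': P(A) = 0.25·0.4286 / (0.25·0.4286 + 0.75·0.5714) ≈ 0.2000
After 'converts': P(A) = 0.75·0.2000 / (0.75·0.2000 + 0.25·0.8000) ≈ 0.4286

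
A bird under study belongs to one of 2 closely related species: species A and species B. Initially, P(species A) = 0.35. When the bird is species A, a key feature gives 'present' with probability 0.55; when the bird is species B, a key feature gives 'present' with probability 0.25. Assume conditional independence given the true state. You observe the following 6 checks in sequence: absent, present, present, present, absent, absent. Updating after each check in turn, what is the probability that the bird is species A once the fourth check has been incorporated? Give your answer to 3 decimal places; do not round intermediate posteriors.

After 'absent': P(species A) = 0.45·0.3500 / (0.45·0.3500 + 0.75·0.6500) ≈ 0.2442
After 'present': P(species A) = 0.55·0.2442 / (0.55·0.2442 + 0.25·0.7558) ≈ 0.4155
After 'present': P(species A) = 0.55·0.4155 / (0.55·0.4155 + 0.25·0.5845) ≈ 0.6099
After 'present': P(species A) = 0.55·0.6099 / (0.55·0.6099 + 0.25·0.3901) ≈ 0.7748

0.775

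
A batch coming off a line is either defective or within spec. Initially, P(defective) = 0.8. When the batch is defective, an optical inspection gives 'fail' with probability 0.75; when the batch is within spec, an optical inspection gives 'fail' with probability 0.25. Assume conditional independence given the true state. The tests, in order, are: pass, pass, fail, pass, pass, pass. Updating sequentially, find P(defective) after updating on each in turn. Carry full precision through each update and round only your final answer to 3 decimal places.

After 'pass': P(defective) = 0.25·0.8000 / (0.25·0.8000 + 0.75·0.2000) ≈ 0.5714
After 'pass': P(defective) = 0.25·0.5714 / (0.25·0.5714 + 0.75·0.4286) ≈ 0.3077
After 'fail': P(defective) = 0.75·0.3077 / (0.75·0.3077 + 0.25·0.6923) ≈ 0.5714
After 'pass': P(defective) = 0.25·0.5714 / (0.25·0.5714 + 0.75·0.4286) ≈ 0.3077
After 'pass': P(defective) = 0.25·0.3077 / (0.25·0.3077 + 0.75·0.6923) ≈ 0.1290
After 'pass': P(defective) = 0.25·0.1290 / (0.25·0.1290 + 0.75·0.8710) ≈ 0.0471

0.047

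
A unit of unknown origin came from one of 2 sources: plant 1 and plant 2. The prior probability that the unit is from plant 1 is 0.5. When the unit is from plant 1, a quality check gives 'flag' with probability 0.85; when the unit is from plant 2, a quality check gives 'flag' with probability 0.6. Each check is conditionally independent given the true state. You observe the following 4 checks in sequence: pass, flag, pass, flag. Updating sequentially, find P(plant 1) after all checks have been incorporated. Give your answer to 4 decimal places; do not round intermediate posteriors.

Apply Bayes' rule sequentially, carrying P(plant 1) forward.
After 'pass': P(plant 1) = 0.15·0.5000 / (0.15·0.5000 + 0.4·0.5000) ≈ 0.2727
After 'flag': P(plant 1) = 0.85·0.2727 / (0.85·0.2727 + 0.6·0.7273) ≈ 0.3469
After 'pass': P(plant 1) = 0.15·0.3469 / (0.15·0.3469 + 0.4·0.6531) ≈ 0.1661
After 'flag': P(plant 1) = 0.85·0.1661 / (0.85·0.1661 + 0.6·0.8339) ≈ 0.2201

0.2201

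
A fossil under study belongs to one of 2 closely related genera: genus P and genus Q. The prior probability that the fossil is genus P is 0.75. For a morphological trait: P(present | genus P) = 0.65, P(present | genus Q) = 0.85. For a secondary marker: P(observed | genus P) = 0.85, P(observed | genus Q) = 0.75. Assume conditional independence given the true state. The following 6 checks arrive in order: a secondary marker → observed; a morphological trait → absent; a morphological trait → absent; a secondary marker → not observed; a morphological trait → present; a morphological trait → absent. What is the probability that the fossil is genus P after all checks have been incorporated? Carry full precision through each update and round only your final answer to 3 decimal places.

After a secondary marker='observed': P(genus P) = 0.85·0.7500 / (0.85·0.7500 + 0.75·0.2500) ≈ 0.7727
After a morphological trait='absent': P(genus P) = 0.35·0.7727 / (0.35·0.7727 + 0.15·0.2273) ≈ 0.8881
After a morphological trait='absent': P(genus P) = 0.35·0.8881 / (0.35·0.8881 + 0.15·0.1119) ≈ 0.9487
After a secondary marker='not observed': P(genus P) = 0.15·0.9487 / (0.15·0.9487 + 0.25·0.0513) ≈ 0.9174
After a morphological trait='present': P(genus P) = 0.65·0.9174 / (0.65·0.9174 + 0.85·0.0826) ≈ 0.8947
After a morphological trait='absent': P(genus P) = 0.35·0.8947 / (0.35·0.8947 + 0.15·0.1053) ≈ 0.9520

0.952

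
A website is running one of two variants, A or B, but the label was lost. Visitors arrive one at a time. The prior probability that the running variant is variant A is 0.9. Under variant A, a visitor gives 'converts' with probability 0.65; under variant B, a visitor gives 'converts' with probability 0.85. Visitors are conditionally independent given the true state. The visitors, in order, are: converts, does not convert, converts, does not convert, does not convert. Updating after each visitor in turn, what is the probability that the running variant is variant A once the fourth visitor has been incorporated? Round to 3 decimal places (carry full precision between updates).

0.966

Each posterior becomes the prior for the next update.
After 'converts': P(A) = 0.65·0.9000 / (0.65·0.9000 + 0.85·0.1000) ≈ 0.8731
After 'does not convert': P(A) = 0.35·0.8731 / (0.35·0.8731 + 0.15·0.1269) ≈ 0.9414
After 'converts': P(A) = 0.65·0.9414 / (0.65·0.9414 + 0.85·0.0586) ≈ 0.9247
After 'does not convert': P(A) = 0.35·0.9247 / (0.35·0.9247 + 0.15·0.0753) ≈ 0.9663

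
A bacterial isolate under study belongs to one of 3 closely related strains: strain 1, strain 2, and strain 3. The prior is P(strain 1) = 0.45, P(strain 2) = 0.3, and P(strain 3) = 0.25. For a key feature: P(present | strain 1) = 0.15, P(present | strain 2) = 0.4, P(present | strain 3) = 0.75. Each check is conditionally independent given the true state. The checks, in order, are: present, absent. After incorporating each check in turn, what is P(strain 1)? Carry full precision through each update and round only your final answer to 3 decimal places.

After 'present': normaliser = 0.15·0.4500 + 0.4·0.3000 + 0.75·0.2500; P(strain 1) ≈ 0.1800, P(strain 2) ≈ 0.3200, P(strain 3) ≈ 0.5000
After 'absent': normaliser = 0.85·0.1800 + 0.6·0.3200 + 0.25·0.5000; P(strain 1) ≈ 0.3255, P(strain 2) ≈ 0.4085, P(strain 3) ≈ 0.2660

0.326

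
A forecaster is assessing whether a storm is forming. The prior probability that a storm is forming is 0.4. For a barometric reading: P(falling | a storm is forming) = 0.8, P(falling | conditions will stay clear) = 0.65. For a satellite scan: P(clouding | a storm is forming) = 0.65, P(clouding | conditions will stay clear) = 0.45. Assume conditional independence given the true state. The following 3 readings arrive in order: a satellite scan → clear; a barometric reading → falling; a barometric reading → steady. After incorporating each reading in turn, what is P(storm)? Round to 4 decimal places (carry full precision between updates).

0.2298

After a satellite scan='clear': P(storm) = 0.35·0.4000 / (0.35·0.4000 + 0.55·0.6000) ≈ 0.2979
After a barometric reading='falling': P(storm) = 0.8·0.2979 / (0.8·0.2979 + 0.65·0.7021) ≈ 0.3430
After a barometric reading='steady': P(storm) = 0.2·0.3430 / (0.2·0.3430 + 0.35·0.6570) ≈ 0.2298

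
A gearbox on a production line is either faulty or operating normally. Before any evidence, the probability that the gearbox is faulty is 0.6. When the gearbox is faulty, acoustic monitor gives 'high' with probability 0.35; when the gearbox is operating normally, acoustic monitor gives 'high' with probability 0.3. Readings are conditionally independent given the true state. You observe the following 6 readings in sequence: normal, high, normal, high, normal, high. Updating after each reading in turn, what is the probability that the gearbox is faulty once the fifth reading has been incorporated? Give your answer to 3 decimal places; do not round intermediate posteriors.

After 'normal': P(faulty) = 0.65·0.6000 / (0.65·0.6000 + 0.7·0.4000) ≈ 0.5821
After 'high': P(faulty) = 0.35·0.5821 / (0.35·0.5821 + 0.3·0.4179) ≈ 0.6190
After 'normal': P(faulty) = 0.65·0.6190 / (0.65·0.6190 + 0.7·0.3810) ≈ 0.6014
After 'high': P(faulty) = 0.35·0.6014 / (0.35·0.6014 + 0.3·0.3986) ≈ 0.6377
After 'normal': P(faulty) = 0.65·0.6377 / (0.65·0.6377 + 0.7·0.3623) ≈ 0.6204

0.620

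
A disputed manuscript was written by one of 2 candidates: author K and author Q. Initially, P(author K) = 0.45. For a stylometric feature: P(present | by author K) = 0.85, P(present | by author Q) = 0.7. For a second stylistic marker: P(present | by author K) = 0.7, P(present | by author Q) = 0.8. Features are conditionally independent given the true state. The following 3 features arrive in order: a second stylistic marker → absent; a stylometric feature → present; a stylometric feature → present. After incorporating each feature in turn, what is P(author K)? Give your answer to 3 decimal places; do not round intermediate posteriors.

After a second stylistic marker='absent': P(author K) = 0.3·0.4500 / (0.3·0.4500 + 0.2·0.5500) ≈ 0.5510
After a stylometric feature='present': P(author K) = 0.85·0.5510 / (0.85·0.5510 + 0.7·0.4490) ≈ 0.5984
After a stylometric feature='present': P(author K) = 0.85·0.5984 / (0.85·0.5984 + 0.7·0.4016) ≈ 0.6441

0.644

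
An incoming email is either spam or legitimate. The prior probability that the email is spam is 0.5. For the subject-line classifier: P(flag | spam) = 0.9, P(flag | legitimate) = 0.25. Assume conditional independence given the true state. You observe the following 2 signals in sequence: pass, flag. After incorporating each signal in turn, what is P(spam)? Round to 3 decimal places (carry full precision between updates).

0.324

Apply Bayes' rule sequentially, carrying P(spam) forward.
After 'pass': P(spam) = 0.1·0.5000 / (0.1·0.5000 + 0.75·0.5000) ≈ 0.1176
After 'flag': P(spam) = 0.9·0.1176 / (0.9·0.1176 + 0.25·0.8824) ≈ 0.3243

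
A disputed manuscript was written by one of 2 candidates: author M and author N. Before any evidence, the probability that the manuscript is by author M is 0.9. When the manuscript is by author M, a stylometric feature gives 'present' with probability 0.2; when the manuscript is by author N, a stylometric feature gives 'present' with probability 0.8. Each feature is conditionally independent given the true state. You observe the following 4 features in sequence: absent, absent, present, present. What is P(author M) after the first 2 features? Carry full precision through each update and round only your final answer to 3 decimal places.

After 'absent': P(author M) = 0.8·0.9000 / (0.8·0.9000 + 0.2·0.1000) ≈ 0.9730
After 'absent': P(author M) = 0.8·0.9730 / (0.8·0.9730 + 0.2·0.0270) ≈ 0.9931

0.993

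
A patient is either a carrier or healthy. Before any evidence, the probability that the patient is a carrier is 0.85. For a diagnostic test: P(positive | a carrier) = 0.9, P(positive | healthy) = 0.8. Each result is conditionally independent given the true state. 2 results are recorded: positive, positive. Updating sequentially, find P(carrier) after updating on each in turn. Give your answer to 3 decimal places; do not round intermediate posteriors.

0.878

Each posterior becomes the prior for the next update.
After 'positive': P(carrier) = 0.9·0.8500 / (0.9·0.8500 + 0.8·0.1500) ≈ 0.8644
After 'positive': P(carrier) = 0.9·0.8644 / (0.9·0.8644 + 0.8·0.1356) ≈ 0.8776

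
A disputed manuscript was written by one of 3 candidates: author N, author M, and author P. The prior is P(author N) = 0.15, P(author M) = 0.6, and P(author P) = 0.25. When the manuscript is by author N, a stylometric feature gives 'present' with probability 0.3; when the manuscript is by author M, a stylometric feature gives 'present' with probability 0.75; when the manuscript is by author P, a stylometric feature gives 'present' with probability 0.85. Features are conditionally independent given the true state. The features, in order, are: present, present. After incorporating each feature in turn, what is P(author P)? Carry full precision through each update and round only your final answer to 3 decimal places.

After 'present': normaliser = 0.3·0.1500 + 0.75·0.6000 + 0.85·0.2500; P(author N) ≈ 0.0636, P(author M) ≈ 0.6360, P(author P) ≈ 0.3004
After 'present': normaliser = 0.3·0.0636 + 0.75·0.6360 + 0.85·0.3004; P(author N) ≈ 0.0254, P(author M) ≈ 0.6348, P(author P) ≈ 0.3398

0.340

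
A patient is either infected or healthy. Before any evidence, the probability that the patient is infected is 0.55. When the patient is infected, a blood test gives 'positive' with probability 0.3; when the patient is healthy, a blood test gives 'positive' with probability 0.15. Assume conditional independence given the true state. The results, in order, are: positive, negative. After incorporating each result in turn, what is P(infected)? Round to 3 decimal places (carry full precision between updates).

0.668

After 'positive': P(infected) = 0.3·0.5500 / (0.3·0.5500 + 0.15·0.4500) ≈ 0.7097
After 'negative': P(infected) = 0.7·0.7097 / (0.7·0.7097 + 0.85·0.2903) ≈ 0.6681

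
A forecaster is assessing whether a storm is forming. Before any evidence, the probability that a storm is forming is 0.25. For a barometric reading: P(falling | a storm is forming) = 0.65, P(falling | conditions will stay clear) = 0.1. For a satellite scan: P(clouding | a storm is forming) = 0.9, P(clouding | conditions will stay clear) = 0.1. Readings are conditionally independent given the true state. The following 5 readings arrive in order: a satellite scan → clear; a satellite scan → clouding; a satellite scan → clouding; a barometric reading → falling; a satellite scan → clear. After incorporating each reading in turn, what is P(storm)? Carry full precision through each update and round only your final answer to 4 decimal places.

Apply Bayes' rule sequentially, carrying P(storm) forward.
After a satellite scan='clear': P(storm) = 0.1·0.2500 / (0.1·0.2500 + 0.9·0.7500) ≈ 0.0357
After a satellite scan='clouding': P(storm) = 0.9·0.0357 / (0.9·0.0357 + 0.1·0.9643) ≈ 0.2500
After a satellite scan='clouding': P(storm) = 0.9·0.2500 / (0.9·0.2500 + 0.1·0.7500) ≈ 0.7500
After a barometric reading='falling': P(storm) = 0.65·0.7500 / (0.65·0.7500 + 0.1·0.2500) ≈ 0.9512
After a satellite scan='clear': P(storm) = 0.1·0.9512 / (0.1·0.9512 + 0.9·0.0488) ≈ 0.6842

0.6842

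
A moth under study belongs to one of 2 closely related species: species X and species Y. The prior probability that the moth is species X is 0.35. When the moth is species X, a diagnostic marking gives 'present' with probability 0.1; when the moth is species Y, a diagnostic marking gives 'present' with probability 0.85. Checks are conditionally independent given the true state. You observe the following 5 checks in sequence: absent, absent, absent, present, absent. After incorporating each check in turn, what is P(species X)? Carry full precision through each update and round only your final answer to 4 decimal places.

0.9880

Apply Bayes' rule sequentially, carrying P(species X) forward.
After 'absent': P(species X) = 0.9·0.3500 / (0.9·0.3500 + 0.15·0.6500) ≈ 0.7636
After 'absent': P(species X) = 0.9·0.7636 / (0.9·0.7636 + 0.15·0.2364) ≈ 0.9509
After 'absent': P(species X) = 0.9·0.9509 / (0.9·0.9509 + 0.15·0.0491) ≈ 0.9915
After 'present': P(species X) = 0.1·0.9915 / (0.1·0.9915 + 0.85·0.0085) ≈ 0.9319
After 'absent': P(species X) = 0.9·0.9319 / (0.9·0.9319 + 0.15·0.0681) ≈ 0.9880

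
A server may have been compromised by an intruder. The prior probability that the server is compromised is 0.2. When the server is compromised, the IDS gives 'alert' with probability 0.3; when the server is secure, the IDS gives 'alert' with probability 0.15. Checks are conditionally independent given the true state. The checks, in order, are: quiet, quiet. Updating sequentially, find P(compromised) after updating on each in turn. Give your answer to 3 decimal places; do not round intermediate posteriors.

After 'quiet': P(compromised) = 0.7·0.2000 / (0.7·0.2000 + 0.85·0.8000) ≈ 0.1707
After 'quiet': P(compromised) = 0.7·0.1707 / (0.7·0.1707 + 0.85·0.8293) ≈ 0.1450

0.145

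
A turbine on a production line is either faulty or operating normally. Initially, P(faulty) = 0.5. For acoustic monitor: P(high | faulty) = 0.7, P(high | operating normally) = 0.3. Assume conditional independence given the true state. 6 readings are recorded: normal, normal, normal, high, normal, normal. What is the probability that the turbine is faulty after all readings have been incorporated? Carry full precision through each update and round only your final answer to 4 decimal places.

After 'normal': P(faulty) = 0.3·0.5000 / (0.3·0.5000 + 0.7·0.5000) ≈ 0.3000
After 'normal': P(faulty) = 0.3·0.3000 / (0.3·0.3000 + 0.7·0.7000) ≈ 0.1552
After 'normal': P(faulty) = 0.3·0.1552 / (0.3·0.1552 + 0.7·0.8448) ≈ 0.0730
After 'high': P(faulty) = 0.7·0.0730 / (0.7·0.0730 + 0.3·0.9270) ≈ 0.1552
After 'normal': P(faulty) = 0.3·0.1552 / (0.3·0.1552 + 0.7·0.8448) ≈ 0.0730
After 'normal': P(faulty) = 0.3·0.0730 / (0.3·0.0730 + 0.7·0.9270) ≈ 0.0326

0.0326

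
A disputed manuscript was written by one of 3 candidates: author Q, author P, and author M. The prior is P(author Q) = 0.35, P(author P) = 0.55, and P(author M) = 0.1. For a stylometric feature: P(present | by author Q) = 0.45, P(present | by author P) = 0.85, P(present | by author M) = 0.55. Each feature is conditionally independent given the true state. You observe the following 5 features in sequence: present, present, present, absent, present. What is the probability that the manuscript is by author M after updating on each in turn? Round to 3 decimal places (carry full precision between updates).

Apply Bayes' rule sequentially, carrying P(author M) forward.
After 'present': normaliser = 0.45·0.3500 + 0.85·0.5500 + 0.55·0.1000; P(author Q) ≈ 0.2316, P(author P) ≈ 0.6875, P(author M) ≈ 0.0809
After 'present': normaliser = 0.45·0.2316 + 0.85·0.6875 + 0.55·0.0809; P(author Q) ≈ 0.1422, P(author P) ≈ 0.7971, P(author M) ≈ 0.0607
After 'present': normaliser = 0.45·0.1422 + 0.85·0.7971 + 0.55·0.0607; P(author Q) ≈ 0.0826, P(author P) ≈ 0.8744, P(author M) ≈ 0.0431
After 'absent': normaliser = 0.55·0.0826 + 0.15·0.8744 + 0.45·0.0431; P(author Q) ≈ 0.2317, P(author P) ≈ 0.6693, P(author M) ≈ 0.0989
After 'present': normaliser = 0.45·0.2317 + 0.85·0.6693 + 0.55·0.0989; P(author Q) ≈ 0.1433, P(author P) ≈ 0.7819, P(author M) ≈ 0.0748

0.075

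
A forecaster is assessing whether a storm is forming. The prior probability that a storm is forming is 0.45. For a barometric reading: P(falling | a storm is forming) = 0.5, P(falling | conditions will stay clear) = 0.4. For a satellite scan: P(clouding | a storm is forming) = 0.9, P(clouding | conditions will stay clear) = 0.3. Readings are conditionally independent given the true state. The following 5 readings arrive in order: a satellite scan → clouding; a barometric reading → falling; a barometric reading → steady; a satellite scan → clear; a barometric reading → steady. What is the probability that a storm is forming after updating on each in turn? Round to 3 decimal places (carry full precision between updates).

0.233

After a satellite scan='clouding': P(storm) = 0.9·0.4500 / (0.9·0.4500 + 0.3·0.5500) ≈ 0.7105
After a barometric reading='falling': P(storm) = 0.5·0.7105 / (0.5·0.7105 + 0.4·0.2895) ≈ 0.7542
After a barometric reading='steady': P(storm) = 0.5·0.7542 / (0.5·0.7542 + 0.6·0.2458) ≈ 0.7188
After a satellite scan='clear': P(storm) = 0.1·0.7188 / (0.1·0.7188 + 0.7·0.2812) ≈ 0.2675
After a barometric reading='steady': P(storm) = 0.5·0.2675 / (0.5·0.2675 + 0.6·0.7325) ≈ 0.2334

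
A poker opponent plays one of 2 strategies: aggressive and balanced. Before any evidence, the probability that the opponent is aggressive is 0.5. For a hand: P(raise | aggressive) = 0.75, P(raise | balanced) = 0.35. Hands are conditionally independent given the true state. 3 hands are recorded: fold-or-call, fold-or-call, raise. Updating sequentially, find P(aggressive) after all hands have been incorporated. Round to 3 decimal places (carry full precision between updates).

0.241

After 'fold-or-call': P(aggressive) = 0.25·0.5000 / (0.25·0.5000 + 0.65·0.5000) ≈ 0.2778
After 'fold-or-call': P(aggressive) = 0.25·0.2778 / (0.25·0.2778 + 0.65·0.7222) ≈ 0.1289
After 'raise': P(aggressive) = 0.75·0.1289 / (0.75·0.1289 + 0.35·0.8711) ≈ 0.2407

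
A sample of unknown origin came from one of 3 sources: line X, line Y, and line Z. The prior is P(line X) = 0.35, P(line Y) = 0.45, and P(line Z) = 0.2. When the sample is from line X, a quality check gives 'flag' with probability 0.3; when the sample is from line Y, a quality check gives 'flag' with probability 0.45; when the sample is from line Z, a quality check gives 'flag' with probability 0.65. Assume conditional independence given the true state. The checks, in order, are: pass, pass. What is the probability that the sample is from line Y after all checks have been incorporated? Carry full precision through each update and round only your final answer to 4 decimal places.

0.4099

After 'pass': normaliser = 0.7·0.3500 + 0.55·0.4500 + 0.35·0.2000; P(line X) ≈ 0.4356, P(line Y) ≈ 0.4400, P(line Z) ≈ 0.1244
After 'pass': normaliser = 0.7·0.4356 + 0.55·0.4400 + 0.35·0.1244; P(line X) ≈ 0.5164, P(line Y) ≈ 0.4099, P(line Z) ≈ 0.0738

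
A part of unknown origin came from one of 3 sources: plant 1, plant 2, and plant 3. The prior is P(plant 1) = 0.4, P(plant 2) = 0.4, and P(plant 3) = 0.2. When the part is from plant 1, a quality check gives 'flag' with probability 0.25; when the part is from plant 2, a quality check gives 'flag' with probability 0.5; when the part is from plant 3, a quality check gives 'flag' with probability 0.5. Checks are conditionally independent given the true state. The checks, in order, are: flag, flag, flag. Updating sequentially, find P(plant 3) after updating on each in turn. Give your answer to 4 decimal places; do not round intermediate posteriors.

0.3077

After 'flag': normaliser = 0.25·0.4000 + 0.5·0.4000 + 0.5·0.2000; P(plant 1) ≈ 0.2500, P(plant 2) ≈ 0.5000, P(plant 3) ≈ 0.2500
After 'flag': normaliser = 0.25·0.2500 + 0.5·0.5000 + 0.5·0.2500; P(plant 1) ≈ 0.1429, P(plant 2) ≈ 0.5714, P(plant 3) ≈ 0.2857
After 'flag': normaliser = 0.25·0.1429 + 0.5·0.5714 + 0.5·0.2857; P(plant 1) ≈ 0.0769, P(plant 2) ≈ 0.6154, P(plant 3) ≈ 0.3077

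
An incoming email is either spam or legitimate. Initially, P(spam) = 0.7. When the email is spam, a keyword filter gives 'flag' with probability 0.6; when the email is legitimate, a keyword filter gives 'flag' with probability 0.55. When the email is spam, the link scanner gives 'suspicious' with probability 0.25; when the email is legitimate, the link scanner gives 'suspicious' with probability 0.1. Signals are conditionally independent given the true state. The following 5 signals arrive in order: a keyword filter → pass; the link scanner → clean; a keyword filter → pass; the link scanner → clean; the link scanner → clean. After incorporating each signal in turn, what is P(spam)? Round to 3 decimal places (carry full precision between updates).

After a keyword filter='pass': P(spam) = 0.4·0.7000 / (0.4·0.7000 + 0.45·0.3000) ≈ 0.6747
After the link scanner='clean': P(spam) = 0.75·0.6747 / (0.75·0.6747 + 0.9·0.3253) ≈ 0.6335
After a keyword filter='pass': P(spam) = 0.4·0.6335 / (0.4·0.6335 + 0.45·0.3665) ≈ 0.6057
After the link scanner='clean': P(spam) = 0.75·0.6057 / (0.75·0.6057 + 0.9·0.3943) ≈ 0.5615
After the link scanner='clean': P(spam) = 0.75·0.5615 / (0.75·0.5615 + 0.9·0.4385) ≈ 0.5162

0.516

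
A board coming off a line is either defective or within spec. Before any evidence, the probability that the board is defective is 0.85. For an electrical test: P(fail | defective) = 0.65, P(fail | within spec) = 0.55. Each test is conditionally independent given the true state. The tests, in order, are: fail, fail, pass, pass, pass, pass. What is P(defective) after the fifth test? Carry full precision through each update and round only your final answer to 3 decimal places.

0.788

After 'fail': P(defective) = 0.65·0.8500 / (0.65·0.8500 + 0.55·0.1500) ≈ 0.8701
After 'fail': P(defective) = 0.65·0.8701 / (0.65·0.8701 + 0.55·0.1299) ≈ 0.8878
After 'pass': P(defective) = 0.35·0.8878 / (0.35·0.8878 + 0.45·0.1122) ≈ 0.8603
After 'pass': P(defective) = 0.35·0.8603 / (0.35·0.8603 + 0.45·0.1397) ≈ 0.8272
After 'pass': P(defective) = 0.35·0.8272 / (0.35·0.8272 + 0.45·0.1728) ≈ 0.7883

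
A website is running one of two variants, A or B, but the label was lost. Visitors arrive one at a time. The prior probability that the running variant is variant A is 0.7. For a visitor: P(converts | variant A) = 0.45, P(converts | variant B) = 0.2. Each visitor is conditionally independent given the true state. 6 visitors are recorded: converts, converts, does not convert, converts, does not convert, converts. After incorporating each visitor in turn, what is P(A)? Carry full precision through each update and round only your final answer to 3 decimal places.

0.966

After 'converts': P(A) = 0.45·0.7000 / (0.45·0.7000 + 0.2·0.3000) ≈ 0.8400
After 'converts': P(A) = 0.45·0.8400 / (0.45·0.8400 + 0.2·0.1600) ≈ 0.9220
After 'does not convert': P(A) = 0.55·0.9220 / (0.55·0.9220 + 0.8·0.0780) ≈ 0.8904
After 'converts': P(A) = 0.45·0.8904 / (0.45·0.8904 + 0.2·0.1096) ≈ 0.9481
After 'does not convert': P(A) = 0.55·0.9481 / (0.55·0.9481 + 0.8·0.0519) ≈ 0.9263
After 'converts': P(A) = 0.45·0.9263 / (0.45·0.9263 + 0.2·0.0737) ≈ 0.9658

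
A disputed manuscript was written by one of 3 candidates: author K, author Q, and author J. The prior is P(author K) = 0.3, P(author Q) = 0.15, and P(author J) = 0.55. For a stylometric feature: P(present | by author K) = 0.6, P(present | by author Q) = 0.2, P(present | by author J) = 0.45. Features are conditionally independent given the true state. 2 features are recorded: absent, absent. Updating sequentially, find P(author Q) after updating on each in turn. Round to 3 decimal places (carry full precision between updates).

0.309

After 'absent': normaliser = 0.4·0.3000 + 0.8·0.1500 + 0.55·0.5500; P(author K) ≈ 0.2212, P(author Q) ≈ 0.2212, P(author J) ≈ 0.5576
After 'absent': normaliser = 0.4·0.2212 + 0.8·0.2212 + 0.55·0.5576; P(author K) ≈ 0.1547, P(author Q) ≈ 0.3093, P(author J) ≈ 0.5360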